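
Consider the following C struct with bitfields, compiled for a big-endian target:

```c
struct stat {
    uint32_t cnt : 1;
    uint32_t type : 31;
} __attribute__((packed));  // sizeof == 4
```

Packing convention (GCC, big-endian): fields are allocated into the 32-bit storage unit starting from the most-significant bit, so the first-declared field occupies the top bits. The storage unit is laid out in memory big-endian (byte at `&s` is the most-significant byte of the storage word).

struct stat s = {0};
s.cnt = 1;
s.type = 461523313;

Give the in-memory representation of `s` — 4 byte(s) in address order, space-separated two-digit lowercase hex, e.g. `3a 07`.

9b 82 49 71

cnt (1b) val=1 bits=0x1 at bit 31: 0x80000000
type (31b) val=461523313 bits=0x1b824971 at bit 0: 0x9b824971
word = 0x9b824971 → big-endian bytes:
  [0]=0x9b  [1]=0x82  [2]=0x49  [3]=0x71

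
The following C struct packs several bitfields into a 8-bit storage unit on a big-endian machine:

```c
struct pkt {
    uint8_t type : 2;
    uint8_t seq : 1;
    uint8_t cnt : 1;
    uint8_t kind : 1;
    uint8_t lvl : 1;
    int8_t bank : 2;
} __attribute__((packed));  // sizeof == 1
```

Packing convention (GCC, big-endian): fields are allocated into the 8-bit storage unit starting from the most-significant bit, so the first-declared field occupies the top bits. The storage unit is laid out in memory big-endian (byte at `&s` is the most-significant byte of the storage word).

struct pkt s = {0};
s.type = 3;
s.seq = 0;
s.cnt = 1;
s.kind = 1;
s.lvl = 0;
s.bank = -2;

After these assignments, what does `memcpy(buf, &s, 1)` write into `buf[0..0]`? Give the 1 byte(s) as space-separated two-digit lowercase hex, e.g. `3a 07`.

type (2b) val=3 bits=0x3 at bit 6: 0xc0
seq (1b) val=0 bits=0x0 at bit 5: 0xc0
cnt (1b) val=1 bits=0x1 at bit 4: 0xd0
kind (1b) val=1 bits=0x1 at bit 3: 0xd8
lvl (1b) val=0 bits=0x0 at bit 2: 0xd8
bank (2b) val=-2 bits=0x2 at bit 0: 0xda
word = 0xda → big-endian bytes:
  [0]=0xda

da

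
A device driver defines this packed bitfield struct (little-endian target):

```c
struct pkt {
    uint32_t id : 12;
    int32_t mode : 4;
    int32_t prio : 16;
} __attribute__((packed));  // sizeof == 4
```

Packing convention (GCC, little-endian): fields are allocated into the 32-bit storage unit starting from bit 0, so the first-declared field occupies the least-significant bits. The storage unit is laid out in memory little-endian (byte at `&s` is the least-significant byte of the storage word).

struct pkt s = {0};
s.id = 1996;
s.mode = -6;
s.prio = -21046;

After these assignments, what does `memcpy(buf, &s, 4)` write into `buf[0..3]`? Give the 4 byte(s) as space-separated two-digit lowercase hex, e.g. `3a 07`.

cc a7 ca ad

id:12 = 1996 → 0x7cc << 0 → word 0x000007cc
mode:4 = -6 → 0xa << 12 → word 0x0000a7cc
prio:16 = -21046 → 0xadca << 16 → word 0xadcaa7cc
word = 0xadcaa7cc → little-endian bytes:
  [0]=0xcc  [1]=0xa7  [2]=0xca  [3]=0xad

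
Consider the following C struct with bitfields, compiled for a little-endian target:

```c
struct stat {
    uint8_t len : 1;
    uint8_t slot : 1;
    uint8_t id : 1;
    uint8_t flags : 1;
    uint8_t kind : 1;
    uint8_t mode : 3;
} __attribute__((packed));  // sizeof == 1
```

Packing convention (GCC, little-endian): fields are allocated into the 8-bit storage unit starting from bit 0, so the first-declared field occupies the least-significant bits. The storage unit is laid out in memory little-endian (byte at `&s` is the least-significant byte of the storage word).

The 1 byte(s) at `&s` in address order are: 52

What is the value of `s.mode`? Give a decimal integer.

2

[0]=0x52 (little-endian) → word 0x52
len [0+:1] = (word>>0) & 0x1 = 0
slot [1+:1] = (word>>1) & 0x1 = 1
id [2+:1] = (word>>2) & 0x1 = 0
flags [3+:1] = (word>>3) & 0x1 = 0
kind [4+:1] = (word>>4) & 0x1 = 1
mode [5+:3] = (word>>5) & 0x7 = 2  ←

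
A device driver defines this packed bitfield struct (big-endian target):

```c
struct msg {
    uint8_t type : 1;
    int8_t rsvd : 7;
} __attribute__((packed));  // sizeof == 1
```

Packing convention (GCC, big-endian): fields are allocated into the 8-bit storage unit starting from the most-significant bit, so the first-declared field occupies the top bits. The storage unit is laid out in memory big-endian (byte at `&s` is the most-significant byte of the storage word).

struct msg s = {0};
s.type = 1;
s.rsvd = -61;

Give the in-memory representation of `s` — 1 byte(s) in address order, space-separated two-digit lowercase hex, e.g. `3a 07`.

type (1b) val=1 bits=0x1 at bit 7: 0x80
rsvd (7b) val=-61 bits=0x43 at bit 0: 0xc3
word = 0xc3 → big-endian bytes:
  [0]=0xc3

c3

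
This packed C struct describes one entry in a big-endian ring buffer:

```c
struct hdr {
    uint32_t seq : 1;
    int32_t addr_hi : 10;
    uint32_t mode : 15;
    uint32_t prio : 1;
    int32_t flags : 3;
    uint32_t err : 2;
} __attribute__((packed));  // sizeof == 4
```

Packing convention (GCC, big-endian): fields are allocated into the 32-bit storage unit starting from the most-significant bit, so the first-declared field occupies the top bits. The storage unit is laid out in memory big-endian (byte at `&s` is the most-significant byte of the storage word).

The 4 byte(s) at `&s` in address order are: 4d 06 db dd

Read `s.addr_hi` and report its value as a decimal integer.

[0]=0x4d [1]=0x06 [2]=0xdb [3]=0xdd (big-endian) → word 0x4d06dbdd
seq:1 @ bit 31 → (0x4d06dbdd>>31)&0x1 = 0x0
addr_hi:10 @ bit 21 → (0x4d06dbdd>>21)&0x3ff = 0x268  ←
mode:15 @ bit 6 → (0x4d06dbdd>>6)&0x7fff = 0x1b6f
prio:1 @ bit 5 → (0x4d06dbdd>>5)&0x1 = 0x0
flags:3 @ bit 2 → (0x4d06dbdd>>2)&0x7 = 0x7
err:2 @ bit 0 → (0x4d06dbdd>>0)&0x3 = 0x1
addr_hi signed 10b, MSB=1: 616 - 1024 = -408

-408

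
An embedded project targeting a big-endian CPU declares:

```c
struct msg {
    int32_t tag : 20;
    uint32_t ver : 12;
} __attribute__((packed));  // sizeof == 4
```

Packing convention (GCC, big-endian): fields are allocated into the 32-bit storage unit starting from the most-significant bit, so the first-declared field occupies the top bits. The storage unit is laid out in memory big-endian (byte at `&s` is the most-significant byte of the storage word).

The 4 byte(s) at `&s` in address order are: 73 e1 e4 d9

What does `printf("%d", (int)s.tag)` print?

474654

[0]=0x73 [1]=0xe1 [2]=0xe4 [3]=0xd9 (big-endian) → word 0x73e1e4d9
tag [12+:20] = (word>>12) & 0xfffff = 474654  ←
ver [0+:12] = (word>>0) & 0xfff = 1241
tag signed 20b, MSB=0: value = 474654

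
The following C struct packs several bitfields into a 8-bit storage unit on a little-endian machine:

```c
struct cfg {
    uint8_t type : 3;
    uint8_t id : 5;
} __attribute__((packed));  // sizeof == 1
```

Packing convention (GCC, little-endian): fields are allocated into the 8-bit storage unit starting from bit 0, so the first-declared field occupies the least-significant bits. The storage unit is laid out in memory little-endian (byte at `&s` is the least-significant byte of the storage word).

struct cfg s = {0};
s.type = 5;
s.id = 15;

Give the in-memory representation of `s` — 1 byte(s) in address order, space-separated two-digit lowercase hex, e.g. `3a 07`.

type (3b) val=5 bits=0x5 at bit 0: 0x05
id (5b) val=15 bits=0xf at bit 3: 0x7d
word = 0x7d → little-endian bytes:
  [0]=0x7d

7d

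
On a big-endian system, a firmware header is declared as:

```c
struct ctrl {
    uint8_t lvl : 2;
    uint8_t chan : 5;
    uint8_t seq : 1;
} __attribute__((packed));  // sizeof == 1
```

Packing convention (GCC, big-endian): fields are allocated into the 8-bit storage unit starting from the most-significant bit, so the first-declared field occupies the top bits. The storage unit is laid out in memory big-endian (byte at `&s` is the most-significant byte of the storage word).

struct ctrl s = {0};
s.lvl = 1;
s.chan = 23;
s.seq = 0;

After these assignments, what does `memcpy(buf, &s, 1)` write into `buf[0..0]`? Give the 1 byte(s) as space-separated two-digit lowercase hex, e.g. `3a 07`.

6e

lvl:2 = 1 → 0x1 << 6 → word 0x40
chan:5 = 23 → 0x17 << 1 → word 0x6e
seq:1 = 0 → 0x0 << 0 → word 0x6e
word = 0x6e → big-endian bytes:
  [0]=0x6e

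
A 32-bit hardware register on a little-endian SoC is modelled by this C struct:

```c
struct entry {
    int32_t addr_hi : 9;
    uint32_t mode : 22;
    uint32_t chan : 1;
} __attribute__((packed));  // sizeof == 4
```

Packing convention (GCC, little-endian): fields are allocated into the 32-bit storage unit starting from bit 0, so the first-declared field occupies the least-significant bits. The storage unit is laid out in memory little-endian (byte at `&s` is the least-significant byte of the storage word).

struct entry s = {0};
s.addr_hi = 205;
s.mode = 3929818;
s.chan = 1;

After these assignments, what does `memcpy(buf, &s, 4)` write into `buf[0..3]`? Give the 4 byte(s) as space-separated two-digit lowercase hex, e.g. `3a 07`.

cd b4 ed f7

[0+:9] addr_hi=205 & 0x1ff = 0xcd; word=0x000000cd
[9+:22] mode=3929818 & 0x3fffff = 0x3bf6da; word=0x77edb4cd
[31+:1] chan=1 & 0x1 = 0x1; word=0xf7edb4cd
word = 0xf7edb4cd → little-endian bytes:
  [0]=0xcd  [1]=0xb4  [2]=0xed  [3]=0xf7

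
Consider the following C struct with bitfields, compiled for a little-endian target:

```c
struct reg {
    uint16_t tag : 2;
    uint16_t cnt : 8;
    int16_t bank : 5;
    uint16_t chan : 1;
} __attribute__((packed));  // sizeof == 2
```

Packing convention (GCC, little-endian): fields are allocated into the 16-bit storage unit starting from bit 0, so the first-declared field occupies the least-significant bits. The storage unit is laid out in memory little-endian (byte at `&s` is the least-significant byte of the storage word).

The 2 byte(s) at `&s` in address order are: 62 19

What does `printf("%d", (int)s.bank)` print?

[0]=0x62 [1]=0x19 (little-endian) → word 0x1962
tag:2 @ bit 0 → (0x1962>>0)&0x3 = 0x2
cnt:8 @ bit 2 → (0x1962>>2)&0xff = 0x58
bank:5 @ bit 10 → (0x1962>>10)&0x1f = 0x6  ←
chan:1 @ bit 15 → (0x1962>>15)&0x1 = 0x0
bank signed 5b, MSB=0: value = 6

6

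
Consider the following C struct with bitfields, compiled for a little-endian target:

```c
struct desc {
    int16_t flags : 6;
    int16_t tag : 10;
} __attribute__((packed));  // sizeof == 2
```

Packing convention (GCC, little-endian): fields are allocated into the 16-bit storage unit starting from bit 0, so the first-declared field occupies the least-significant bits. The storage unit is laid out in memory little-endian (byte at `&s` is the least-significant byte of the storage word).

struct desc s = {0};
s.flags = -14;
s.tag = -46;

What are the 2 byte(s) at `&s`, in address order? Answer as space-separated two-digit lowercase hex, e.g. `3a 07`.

b2 f4

[0+:6] flags=-14 & 0x3f = 0x32; word=0x0032
[6+:10] tag=-46 & 0x3ff = 0x3d2; word=0xf4b2
word = 0xf4b2 → little-endian bytes:
  [0]=0xb2  [1]=0xf4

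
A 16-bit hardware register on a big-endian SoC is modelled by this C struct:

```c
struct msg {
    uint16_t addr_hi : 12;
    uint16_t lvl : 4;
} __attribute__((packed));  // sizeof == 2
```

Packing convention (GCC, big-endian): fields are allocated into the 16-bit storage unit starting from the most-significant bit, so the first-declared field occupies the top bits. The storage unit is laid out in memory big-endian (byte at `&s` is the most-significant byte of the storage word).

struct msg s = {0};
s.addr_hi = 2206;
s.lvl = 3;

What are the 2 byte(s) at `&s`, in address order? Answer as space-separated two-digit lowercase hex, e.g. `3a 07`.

89 e3

addr_hi:12 = 2206 → 0x89e << 4 → word 0x89e0
lvl:4 = 3 → 0x3 << 0 → word 0x89e3
word = 0x89e3 → big-endian bytes:
  [0]=0x89  [1]=0xe3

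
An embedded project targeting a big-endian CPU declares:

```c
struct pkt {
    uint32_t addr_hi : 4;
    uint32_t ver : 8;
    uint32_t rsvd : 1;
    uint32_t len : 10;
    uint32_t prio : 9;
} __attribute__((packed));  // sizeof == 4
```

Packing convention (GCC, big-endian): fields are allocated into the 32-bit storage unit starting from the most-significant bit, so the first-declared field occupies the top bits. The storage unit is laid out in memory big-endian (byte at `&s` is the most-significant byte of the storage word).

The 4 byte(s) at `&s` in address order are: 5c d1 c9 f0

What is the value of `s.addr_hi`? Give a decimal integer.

[0]=0x5c [1]=0xd1 [2]=0xc9 [3]=0xf0 (big-endian) → word 0x5cd1c9f0
addr_hi:4 @ bit 28 → (0x5cd1c9f0>>28)&0xf = 0x5  ←
ver:8 @ bit 20 → (0x5cd1c9f0>>20)&0xff = 0xcd
rsvd:1 @ bit 19 → (0x5cd1c9f0>>19)&0x1 = 0x0
len:10 @ bit 9 → (0x5cd1c9f0>>9)&0x3ff = 0xe4
prio:9 @ bit 0 → (0x5cd1c9f0>>0)&0x1ff = 0x1f0

5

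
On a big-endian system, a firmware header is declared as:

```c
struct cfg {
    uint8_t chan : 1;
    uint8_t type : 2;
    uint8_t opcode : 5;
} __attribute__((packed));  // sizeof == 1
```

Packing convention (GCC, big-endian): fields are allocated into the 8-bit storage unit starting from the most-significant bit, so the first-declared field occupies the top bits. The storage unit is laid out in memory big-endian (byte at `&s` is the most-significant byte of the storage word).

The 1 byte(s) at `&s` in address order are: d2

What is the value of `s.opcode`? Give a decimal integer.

[0]=0xd2 (big-endian) → word 0xd2
chan:1 @ bit 7 → (0xd2>>7)&0x1 = 0x1
type:2 @ bit 5 → (0xd2>>5)&0x3 = 0x2
opcode:5 @ bit 0 → (0xd2>>0)&0x1f = 0x12  ←

18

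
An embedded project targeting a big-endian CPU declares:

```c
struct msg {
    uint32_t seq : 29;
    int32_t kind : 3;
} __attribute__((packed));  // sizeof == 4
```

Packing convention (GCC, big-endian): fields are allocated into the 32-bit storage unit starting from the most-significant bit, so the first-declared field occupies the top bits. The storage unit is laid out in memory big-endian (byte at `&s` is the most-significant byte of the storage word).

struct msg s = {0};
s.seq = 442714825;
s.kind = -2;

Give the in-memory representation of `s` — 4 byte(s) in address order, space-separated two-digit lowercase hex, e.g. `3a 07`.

d3 1a 56 4e

seq (29b) val=442714825 bits=0x1a634ac9 at bit 3: 0xd31a5648
kind (3b) val=-2 bits=0x6 at bit 0: 0xd31a564e
word = 0xd31a564e → big-endian bytes:
  [0]=0xd3  [1]=0x1a  [2]=0x56  [3]=0x4e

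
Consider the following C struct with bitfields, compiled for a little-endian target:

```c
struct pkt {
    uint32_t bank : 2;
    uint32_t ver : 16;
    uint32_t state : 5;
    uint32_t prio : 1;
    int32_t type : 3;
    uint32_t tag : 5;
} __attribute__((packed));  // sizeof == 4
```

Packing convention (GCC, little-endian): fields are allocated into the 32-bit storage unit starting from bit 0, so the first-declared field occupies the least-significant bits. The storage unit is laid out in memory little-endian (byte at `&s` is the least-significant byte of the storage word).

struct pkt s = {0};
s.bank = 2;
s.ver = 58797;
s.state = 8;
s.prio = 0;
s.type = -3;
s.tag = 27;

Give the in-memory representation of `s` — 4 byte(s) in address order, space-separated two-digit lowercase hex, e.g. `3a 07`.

b6 96 23 dd

[0+:2] bank=2 & 0x3 = 0x2; word=0x00000002
[2+:16] ver=58797 & 0xffff = 0xe5ad; word=0x000396b6
[18+:5] state=8 & 0x1f = 0x8; word=0x002396b6
[23+:1] prio=0 & 0x1 = 0x0; word=0x002396b6
[24+:3] type=-3 & 0x7 = 0x5; word=0x052396b6
[27+:5] tag=27 & 0x1f = 0x1b; word=0xdd2396b6
word = 0xdd2396b6 → little-endian bytes:
  [0]=0xb6  [1]=0x96  [2]=0x23  [3]=0xdd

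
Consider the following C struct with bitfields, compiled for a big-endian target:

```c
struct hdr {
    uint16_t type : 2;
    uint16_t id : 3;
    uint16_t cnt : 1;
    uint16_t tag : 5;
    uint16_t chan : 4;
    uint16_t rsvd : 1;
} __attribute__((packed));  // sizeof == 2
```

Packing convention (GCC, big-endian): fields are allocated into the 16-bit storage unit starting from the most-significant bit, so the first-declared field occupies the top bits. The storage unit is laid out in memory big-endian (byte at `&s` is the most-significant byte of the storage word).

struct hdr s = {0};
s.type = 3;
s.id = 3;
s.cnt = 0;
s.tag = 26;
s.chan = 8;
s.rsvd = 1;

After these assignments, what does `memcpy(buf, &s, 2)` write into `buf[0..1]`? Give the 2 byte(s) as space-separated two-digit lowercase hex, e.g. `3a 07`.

db 51

type:2 = 3 → 0x3 << 14 → word 0xc000
id:3 = 3 → 0x3 << 11 → word 0xd800
cnt:1 = 0 → 0x0 << 10 → word 0xd800
tag:5 = 26 → 0x1a << 5 → word 0xdb40
chan:4 = 8 → 0x8 << 1 → word 0xdb50
rsvd:1 = 1 → 0x1 << 0 → word 0xdb51
word = 0xdb51 → big-endian bytes:
  [0]=0xdb  [1]=0x51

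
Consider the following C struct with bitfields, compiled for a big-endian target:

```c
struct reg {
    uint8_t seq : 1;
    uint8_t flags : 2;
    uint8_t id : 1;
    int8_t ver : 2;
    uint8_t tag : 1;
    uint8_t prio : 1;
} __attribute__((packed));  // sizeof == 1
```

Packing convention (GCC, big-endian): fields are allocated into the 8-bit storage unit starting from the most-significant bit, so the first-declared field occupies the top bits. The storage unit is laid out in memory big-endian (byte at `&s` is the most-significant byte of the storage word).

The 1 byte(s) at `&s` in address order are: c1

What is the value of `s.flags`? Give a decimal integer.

2

[0]=0xc1 (big-endian) → word 0xc1
seq:1 @ bit 7 → (0xc1>>7)&0x1 = 0x1
flags:2 @ bit 5 → (0xc1>>5)&0x3 = 0x2  ←
id:1 @ bit 4 → (0xc1>>4)&0x1 = 0x0
ver:2 @ bit 2 → (0xc1>>2)&0x3 = 0x0
tag:1 @ bit 1 → (0xc1>>1)&0x1 = 0x0
prio:1 @ bit 0 → (0xc1>>0)&0x1 = 0x1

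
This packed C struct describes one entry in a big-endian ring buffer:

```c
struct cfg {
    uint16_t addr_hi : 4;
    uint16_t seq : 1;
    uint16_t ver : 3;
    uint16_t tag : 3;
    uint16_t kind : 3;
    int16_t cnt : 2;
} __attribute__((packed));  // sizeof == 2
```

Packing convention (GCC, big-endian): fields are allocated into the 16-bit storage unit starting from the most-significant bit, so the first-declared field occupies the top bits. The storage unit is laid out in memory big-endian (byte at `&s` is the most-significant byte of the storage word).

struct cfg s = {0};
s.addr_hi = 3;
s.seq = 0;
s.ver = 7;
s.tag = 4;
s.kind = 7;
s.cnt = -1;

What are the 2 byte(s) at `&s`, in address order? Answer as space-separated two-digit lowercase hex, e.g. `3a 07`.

37 9f

addr_hi:4 = 3 → 0x3 << 12 → word 0x3000
seq:1 = 0 → 0x0 << 11 → word 0x3000
ver:3 = 7 → 0x7 << 8 → word 0x3700
tag:3 = 4 → 0x4 << 5 → word 0x3780
kind:3 = 7 → 0x7 << 2 → word 0x379c
cnt:2 = -1 → 0x3 << 0 → word 0x379f
word = 0x379f → big-endian bytes:
  [0]=0x37  [1]=0x9f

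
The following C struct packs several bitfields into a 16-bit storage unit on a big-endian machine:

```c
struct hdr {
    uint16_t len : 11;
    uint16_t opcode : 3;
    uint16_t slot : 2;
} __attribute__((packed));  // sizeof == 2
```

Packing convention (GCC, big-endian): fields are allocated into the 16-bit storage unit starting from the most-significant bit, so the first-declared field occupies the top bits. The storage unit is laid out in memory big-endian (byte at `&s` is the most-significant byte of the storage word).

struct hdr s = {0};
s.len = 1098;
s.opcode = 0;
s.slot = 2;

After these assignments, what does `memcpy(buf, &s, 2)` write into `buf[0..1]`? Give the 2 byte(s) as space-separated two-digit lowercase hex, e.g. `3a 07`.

len (11b) val=1098 bits=0x44a at bit 5: 0x8940
opcode (3b) val=0 bits=0x0 at bit 2: 0x8940
slot (2b) val=2 bits=0x2 at bit 0: 0x8942
word = 0x8942 → big-endian bytes:
  [0]=0x89  [1]=0x42

89 42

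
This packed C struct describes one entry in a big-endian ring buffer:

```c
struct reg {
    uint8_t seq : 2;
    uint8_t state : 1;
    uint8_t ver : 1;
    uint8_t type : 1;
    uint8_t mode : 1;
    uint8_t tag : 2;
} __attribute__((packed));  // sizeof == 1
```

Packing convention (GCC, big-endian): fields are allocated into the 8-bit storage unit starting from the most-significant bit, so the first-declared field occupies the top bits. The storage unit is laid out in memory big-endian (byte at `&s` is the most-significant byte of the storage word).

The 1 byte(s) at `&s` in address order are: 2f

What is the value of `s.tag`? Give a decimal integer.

3

[0]=0x2f (big-endian) → word 0x2f
seq:2 @ bit 6 → (0x2f>>6)&0x3 = 0x0
state:1 @ bit 5 → (0x2f>>5)&0x1 = 0x1
ver:1 @ bit 4 → (0x2f>>4)&0x1 = 0x0
type:1 @ bit 3 → (0x2f>>3)&0x1 = 0x1
mode:1 @ bit 2 → (0x2f>>2)&0x1 = 0x1
tag:2 @ bit 0 → (0x2f>>0)&0x3 = 0x3  ←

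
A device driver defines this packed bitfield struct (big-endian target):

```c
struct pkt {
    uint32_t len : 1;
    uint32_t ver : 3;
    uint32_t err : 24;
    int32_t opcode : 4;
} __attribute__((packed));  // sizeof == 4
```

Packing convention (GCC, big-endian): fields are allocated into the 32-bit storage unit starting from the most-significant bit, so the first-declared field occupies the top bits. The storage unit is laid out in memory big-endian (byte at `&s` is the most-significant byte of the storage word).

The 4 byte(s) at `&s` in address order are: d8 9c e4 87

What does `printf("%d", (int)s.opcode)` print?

7

[0]=0xd8 [1]=0x9c [2]=0xe4 [3]=0x87 (big-endian) → word 0xd89ce487
len [31+:1] = (word>>31) & 0x1 = 1
ver [28+:3] = (word>>28) & 0x7 = 5
err [4+:24] = (word>>4) & 0xffffff = 9031240
opcode [0+:4] = (word>>0) & 0xf = 7  ←
opcode signed 4b, MSB=0: value = 7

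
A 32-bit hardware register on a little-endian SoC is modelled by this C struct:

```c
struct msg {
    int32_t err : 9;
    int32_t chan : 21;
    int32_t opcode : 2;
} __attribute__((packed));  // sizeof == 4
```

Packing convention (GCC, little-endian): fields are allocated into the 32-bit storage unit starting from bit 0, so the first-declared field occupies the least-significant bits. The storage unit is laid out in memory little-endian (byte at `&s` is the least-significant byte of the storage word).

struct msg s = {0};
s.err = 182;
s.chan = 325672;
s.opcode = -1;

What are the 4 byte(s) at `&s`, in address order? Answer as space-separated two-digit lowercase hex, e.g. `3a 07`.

b6 50 f0 c9

err (9b) val=182 bits=0xb6 at bit 0: 0x000000b6
chan (21b) val=325672 bits=0x4f828 at bit 9: 0x09f050b6
opcode (2b) val=-1 bits=0x3 at bit 30: 0xc9f050b6
word = 0xc9f050b6 → little-endian bytes:
  [0]=0xb6  [1]=0x50  [2]=0xf0  [3]=0xc9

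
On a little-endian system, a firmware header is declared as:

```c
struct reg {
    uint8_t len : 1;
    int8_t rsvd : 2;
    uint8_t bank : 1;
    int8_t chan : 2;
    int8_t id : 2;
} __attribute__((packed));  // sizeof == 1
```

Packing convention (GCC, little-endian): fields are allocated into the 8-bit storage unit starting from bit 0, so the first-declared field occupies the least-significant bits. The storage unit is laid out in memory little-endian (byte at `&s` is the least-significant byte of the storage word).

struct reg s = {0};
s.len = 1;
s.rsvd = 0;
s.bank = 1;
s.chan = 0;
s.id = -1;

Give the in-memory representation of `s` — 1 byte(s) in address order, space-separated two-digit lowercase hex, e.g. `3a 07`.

len (1b) val=1 bits=0x1 at bit 0: 0x01
rsvd (2b) val=0 bits=0x0 at bit 1: 0x01
bank (1b) val=1 bits=0x1 at bit 3: 0x09
chan (2b) val=0 bits=0x0 at bit 4: 0x09
id (2b) val=-1 bits=0x3 at bit 6: 0xc9
word = 0xc9 → little-endian bytes:
  [0]=0xc9

c9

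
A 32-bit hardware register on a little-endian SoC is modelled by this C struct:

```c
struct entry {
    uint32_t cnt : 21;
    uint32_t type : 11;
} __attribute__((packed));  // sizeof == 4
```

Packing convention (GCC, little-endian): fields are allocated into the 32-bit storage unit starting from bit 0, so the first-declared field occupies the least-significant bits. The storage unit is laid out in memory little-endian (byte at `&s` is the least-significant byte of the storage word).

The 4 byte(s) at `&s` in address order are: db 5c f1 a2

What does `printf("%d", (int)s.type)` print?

1303

[0]=0xdb [1]=0x5c [2]=0xf1 [3]=0xa2 (little-endian) → word 0xa2f15cdb
cnt [0+:21] = (word>>0) & 0x1fffff = 1137883
type [21+:11] = (word>>21) & 0x7ff = 1303  ←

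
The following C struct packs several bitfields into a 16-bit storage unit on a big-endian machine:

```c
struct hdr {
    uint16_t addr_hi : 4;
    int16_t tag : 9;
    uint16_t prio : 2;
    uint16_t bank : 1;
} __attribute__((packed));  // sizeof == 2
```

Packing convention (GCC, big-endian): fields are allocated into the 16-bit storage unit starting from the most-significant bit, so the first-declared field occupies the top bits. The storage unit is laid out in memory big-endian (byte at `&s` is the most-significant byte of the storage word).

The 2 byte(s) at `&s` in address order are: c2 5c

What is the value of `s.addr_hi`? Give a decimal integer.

[0]=0xc2 [1]=0x5c (big-endian) → word 0xc25c
addr_hi [12+:4] = (word>>12) & 0xf = 12  ←
tag [3+:9] = (word>>3) & 0x1ff = 75
prio [1+:2] = (word>>1) & 0x3 = 2
bank [0+:1] = (word>>0) & 0x1 = 0

12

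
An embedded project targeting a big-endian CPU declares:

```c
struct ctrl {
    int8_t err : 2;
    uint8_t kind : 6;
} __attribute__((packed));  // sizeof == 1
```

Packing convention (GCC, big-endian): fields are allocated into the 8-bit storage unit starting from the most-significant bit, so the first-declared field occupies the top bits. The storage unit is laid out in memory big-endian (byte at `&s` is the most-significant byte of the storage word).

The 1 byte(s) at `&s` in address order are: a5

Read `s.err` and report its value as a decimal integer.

-2

[0]=0xa5 (big-endian) → word 0xa5
err:2 @ bit 6 → (0xa5>>6)&0x3 = 0x2  ←
kind:6 @ bit 0 → (0xa5>>0)&0x3f = 0x25
err signed 2b, MSB=1: 2 - 4 = -2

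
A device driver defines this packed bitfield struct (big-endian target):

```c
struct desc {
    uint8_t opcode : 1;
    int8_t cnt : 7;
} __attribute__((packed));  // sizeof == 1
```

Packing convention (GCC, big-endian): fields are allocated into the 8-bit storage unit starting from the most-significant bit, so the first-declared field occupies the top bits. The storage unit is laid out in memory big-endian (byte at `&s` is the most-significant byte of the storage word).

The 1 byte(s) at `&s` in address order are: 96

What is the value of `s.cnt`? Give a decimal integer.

[0]=0x96 (big-endian) → word 0x96
opcode [7+:1] = (word>>7) & 0x1 = 1
cnt [0+:7] = (word>>0) & 0x7f = 22  ←
cnt signed 7b, MSB=0: value = 22

22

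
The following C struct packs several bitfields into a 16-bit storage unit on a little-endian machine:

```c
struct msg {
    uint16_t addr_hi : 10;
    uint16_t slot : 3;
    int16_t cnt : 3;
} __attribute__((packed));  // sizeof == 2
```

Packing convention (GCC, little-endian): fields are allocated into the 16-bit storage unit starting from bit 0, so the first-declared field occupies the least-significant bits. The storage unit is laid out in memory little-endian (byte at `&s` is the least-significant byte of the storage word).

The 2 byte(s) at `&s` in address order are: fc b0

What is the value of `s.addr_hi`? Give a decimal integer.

252

[0]=0xfc [1]=0xb0 (little-endian) → word 0xb0fc
addr_hi [0+:10] = (word>>0) & 0x3ff = 252  ←
slot [10+:3] = (word>>10) & 0x7 = 4
cnt [13+:3] = (word>>13) & 0x7 = 5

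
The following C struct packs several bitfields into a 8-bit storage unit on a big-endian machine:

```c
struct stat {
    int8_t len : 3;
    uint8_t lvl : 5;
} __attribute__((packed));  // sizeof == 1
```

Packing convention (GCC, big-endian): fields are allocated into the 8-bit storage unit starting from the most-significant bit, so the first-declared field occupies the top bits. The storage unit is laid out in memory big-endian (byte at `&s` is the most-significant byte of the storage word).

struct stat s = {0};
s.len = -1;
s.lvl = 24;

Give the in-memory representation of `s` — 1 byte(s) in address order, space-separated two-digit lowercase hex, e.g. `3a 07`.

f8

[5+:3] len=-1 & 0x7 = 0x7; word=0xe0
[0+:5] lvl=24 & 0x1f = 0x18; word=0xf8
word = 0xf8 → big-endian bytes:
  [0]=0xf8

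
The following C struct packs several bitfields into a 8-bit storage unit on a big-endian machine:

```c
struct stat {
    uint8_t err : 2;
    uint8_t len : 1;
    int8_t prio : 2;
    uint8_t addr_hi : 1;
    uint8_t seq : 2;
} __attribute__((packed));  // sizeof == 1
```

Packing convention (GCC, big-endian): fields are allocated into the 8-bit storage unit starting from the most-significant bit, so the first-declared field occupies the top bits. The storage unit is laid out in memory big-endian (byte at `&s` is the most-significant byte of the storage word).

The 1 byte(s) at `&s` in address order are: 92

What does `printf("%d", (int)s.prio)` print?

-2

[0]=0x92 (big-endian) → word 0x92
err:2 @ bit 6 → (0x92>>6)&0x3 = 0x2
len:1 @ bit 5 → (0x92>>5)&0x1 = 0x0
prio:2 @ bit 3 → (0x92>>3)&0x3 = 0x2  ←
addr_hi:1 @ bit 2 → (0x92>>2)&0x1 = 0x0
seq:2 @ bit 0 → (0x92>>0)&0x3 = 0x2
prio signed 2b, MSB=1: 2 - 4 = -2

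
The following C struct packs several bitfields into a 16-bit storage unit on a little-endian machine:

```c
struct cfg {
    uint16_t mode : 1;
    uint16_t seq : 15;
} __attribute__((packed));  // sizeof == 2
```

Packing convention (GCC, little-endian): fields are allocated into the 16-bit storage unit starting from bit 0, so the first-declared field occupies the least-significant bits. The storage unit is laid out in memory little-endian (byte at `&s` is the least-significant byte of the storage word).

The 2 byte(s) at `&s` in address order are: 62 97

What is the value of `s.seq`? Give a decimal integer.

19377

[0]=0x62 [1]=0x97 (little-endian) → word 0x9762
mode [0+:1] = (word>>0) & 0x1 = 0
seq [1+:15] = (word>>1) & 0x7fff = 19377  ←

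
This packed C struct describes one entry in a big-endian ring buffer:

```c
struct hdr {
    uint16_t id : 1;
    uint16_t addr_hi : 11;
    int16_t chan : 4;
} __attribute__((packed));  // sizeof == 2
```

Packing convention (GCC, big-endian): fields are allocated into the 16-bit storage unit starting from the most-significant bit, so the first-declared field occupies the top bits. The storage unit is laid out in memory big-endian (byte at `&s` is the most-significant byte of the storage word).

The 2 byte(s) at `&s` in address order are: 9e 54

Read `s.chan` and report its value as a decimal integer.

4

[0]=0x9e [1]=0x54 (big-endian) → word 0x9e54
id:1 @ bit 15 → (0x9e54>>15)&0x1 = 0x1
addr_hi:11 @ bit 4 → (0x9e54>>4)&0x7ff = 0x1e5
chan:4 @ bit 0 → (0x9e54>>0)&0xf = 0x4  ←
chan signed 4b, MSB=0: value = 4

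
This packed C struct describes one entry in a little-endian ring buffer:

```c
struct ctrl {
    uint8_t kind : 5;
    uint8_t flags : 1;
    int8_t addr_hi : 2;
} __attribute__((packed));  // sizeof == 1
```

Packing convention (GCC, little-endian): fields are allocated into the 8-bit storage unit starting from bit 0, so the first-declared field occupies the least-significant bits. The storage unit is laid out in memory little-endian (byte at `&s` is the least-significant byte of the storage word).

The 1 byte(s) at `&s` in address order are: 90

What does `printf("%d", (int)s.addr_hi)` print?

-2

[0]=0x90 (little-endian) → word 0x90
kind:5 @ bit 0 → (0x90>>0)&0x1f = 0x10
flags:1 @ bit 5 → (0x90>>5)&0x1 = 0x0
addr_hi:2 @ bit 6 → (0x90>>6)&0x3 = 0x2  ←
addr_hi signed 2b, MSB=1: 2 - 4 = -2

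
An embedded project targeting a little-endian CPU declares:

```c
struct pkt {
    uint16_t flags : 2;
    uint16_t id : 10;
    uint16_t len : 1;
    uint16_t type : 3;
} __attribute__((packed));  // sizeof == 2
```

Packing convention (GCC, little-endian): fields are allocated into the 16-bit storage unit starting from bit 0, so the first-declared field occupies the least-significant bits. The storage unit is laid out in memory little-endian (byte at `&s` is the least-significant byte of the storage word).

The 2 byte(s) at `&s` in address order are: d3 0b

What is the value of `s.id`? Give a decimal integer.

756

[0]=0xd3 [1]=0x0b (little-endian) → word 0x0bd3
flags:2 @ bit 0 → (0x0bd3>>0)&0x3 = 0x3
id:10 @ bit 2 → (0x0bd3>>2)&0x3ff = 0x2f4  ←
len:1 @ bit 12 → (0x0bd3>>12)&0x1 = 0x0
type:3 @ bit 13 → (0x0bd3>>13)&0x7 = 0x0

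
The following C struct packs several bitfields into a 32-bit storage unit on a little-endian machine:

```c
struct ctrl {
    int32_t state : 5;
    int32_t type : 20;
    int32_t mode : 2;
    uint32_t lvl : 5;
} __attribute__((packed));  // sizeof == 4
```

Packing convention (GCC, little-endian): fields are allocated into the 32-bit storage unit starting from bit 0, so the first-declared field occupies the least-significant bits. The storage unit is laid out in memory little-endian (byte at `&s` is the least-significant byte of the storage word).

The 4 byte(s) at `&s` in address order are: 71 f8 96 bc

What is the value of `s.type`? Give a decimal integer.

309187

[0]=0x71 [1]=0xf8 [2]=0x96 [3]=0xbc (little-endian) → word 0xbc96f871
state [0+:5] = (word>>0) & 0x1f = 17
type [5+:20] = (word>>5) & 0xfffff = 309187  ←
mode [25+:2] = (word>>25) & 0x3 = 2
lvl [27+:5] = (word>>27) & 0x1f = 23
type signed 20b, MSB=0: value = 309187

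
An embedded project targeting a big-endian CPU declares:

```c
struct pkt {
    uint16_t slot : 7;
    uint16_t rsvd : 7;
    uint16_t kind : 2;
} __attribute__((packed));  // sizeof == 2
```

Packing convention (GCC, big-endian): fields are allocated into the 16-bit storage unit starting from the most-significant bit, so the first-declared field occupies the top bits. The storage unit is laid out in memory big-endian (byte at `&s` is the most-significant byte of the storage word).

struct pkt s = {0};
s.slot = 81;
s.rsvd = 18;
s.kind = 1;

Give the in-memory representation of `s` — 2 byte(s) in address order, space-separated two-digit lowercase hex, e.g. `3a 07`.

a2 49

slot (7b) val=81 bits=0x51 at bit 9: 0xa200
rsvd (7b) val=18 bits=0x12 at bit 2: 0xa248
kind (2b) val=1 bits=0x1 at bit 0: 0xa249
word = 0xa249 → big-endian bytes:
  [0]=0xa2  [1]=0x49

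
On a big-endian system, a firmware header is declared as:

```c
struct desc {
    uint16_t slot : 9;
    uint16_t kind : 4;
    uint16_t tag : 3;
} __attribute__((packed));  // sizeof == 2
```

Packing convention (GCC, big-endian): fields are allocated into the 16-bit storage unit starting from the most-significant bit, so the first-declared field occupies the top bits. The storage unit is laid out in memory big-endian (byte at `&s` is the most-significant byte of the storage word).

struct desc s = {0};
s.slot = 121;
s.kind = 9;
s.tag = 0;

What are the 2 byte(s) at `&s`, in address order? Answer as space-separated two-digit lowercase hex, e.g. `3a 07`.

3c c8

slot (9b) val=121 bits=0x79 at bit 7: 0x3c80
kind (4b) val=9 bits=0x9 at bit 3: 0x3cc8
tag (3b) val=0 bits=0x0 at bit 0: 0x3cc8
word = 0x3cc8 → big-endian bytes:
  [0]=0x3c  [1]=0xc8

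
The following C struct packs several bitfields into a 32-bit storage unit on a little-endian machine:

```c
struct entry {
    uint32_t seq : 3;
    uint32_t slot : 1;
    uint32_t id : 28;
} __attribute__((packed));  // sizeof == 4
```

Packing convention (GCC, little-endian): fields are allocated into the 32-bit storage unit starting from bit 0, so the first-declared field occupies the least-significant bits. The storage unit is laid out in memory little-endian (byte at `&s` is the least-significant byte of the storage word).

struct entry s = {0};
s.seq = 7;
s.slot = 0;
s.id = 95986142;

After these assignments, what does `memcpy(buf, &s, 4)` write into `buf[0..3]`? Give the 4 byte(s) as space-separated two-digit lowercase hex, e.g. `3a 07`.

seq (3b) val=7 bits=0x7 at bit 0: 0x00000007
slot (1b) val=0 bits=0x0 at bit 3: 0x00000007
id (28b) val=95986142 bits=0x5b8a1de at bit 4: 0x5b8a1de7
word = 0x5b8a1de7 → little-endian bytes:
  [0]=0xe7  [1]=0x1d  [2]=0x8a  [3]=0x5b

e7 1d 8a 5b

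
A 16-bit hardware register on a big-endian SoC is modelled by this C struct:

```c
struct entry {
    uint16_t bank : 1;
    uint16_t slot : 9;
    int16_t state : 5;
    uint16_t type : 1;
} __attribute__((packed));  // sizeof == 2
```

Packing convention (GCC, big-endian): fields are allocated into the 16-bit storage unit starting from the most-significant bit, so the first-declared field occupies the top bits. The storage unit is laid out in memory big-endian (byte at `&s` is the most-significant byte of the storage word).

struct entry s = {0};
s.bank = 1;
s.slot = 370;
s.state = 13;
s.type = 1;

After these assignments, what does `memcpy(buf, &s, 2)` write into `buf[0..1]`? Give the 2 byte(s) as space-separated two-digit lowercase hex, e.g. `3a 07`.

bank (1b) val=1 bits=0x1 at bit 15: 0x8000
slot (9b) val=370 bits=0x172 at bit 6: 0xdc80
state (5b) val=13 bits=0xd at bit 1: 0xdc9a
type (1b) val=1 bits=0x1 at bit 0: 0xdc9b
word = 0xdc9b → big-endian bytes:
  [0]=0xdc  [1]=0x9b

dc 9b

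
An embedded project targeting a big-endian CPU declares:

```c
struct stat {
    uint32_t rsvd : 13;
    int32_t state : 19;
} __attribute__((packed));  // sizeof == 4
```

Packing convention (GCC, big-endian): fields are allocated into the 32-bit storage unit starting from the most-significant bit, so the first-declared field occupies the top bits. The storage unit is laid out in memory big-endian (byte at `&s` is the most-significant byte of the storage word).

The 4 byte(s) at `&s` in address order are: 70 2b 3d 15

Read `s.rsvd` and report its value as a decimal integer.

[0]=0x70 [1]=0x2b [2]=0x3d [3]=0x15 (big-endian) → word 0x702b3d15
rsvd [19+:13] = (word>>19) & 0x1fff = 3589  ←
state [0+:19] = (word>>0) & 0x7ffff = 212245

3589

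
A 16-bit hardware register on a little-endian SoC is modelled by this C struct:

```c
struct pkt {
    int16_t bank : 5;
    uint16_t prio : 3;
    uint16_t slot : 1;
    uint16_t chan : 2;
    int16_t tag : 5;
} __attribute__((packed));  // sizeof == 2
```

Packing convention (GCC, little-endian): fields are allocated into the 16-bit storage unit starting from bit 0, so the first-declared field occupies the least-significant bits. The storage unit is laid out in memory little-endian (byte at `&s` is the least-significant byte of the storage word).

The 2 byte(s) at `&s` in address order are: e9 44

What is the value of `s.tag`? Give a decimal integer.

8

[0]=0xe9 [1]=0x44 (little-endian) → word 0x44e9
bank:5 @ bit 0 → (0x44e9>>0)&0x1f = 0x9
prio:3 @ bit 5 → (0x44e9>>5)&0x7 = 0x7
slot:1 @ bit 8 → (0x44e9>>8)&0x1 = 0x0
chan:2 @ bit 9 → (0x44e9>>9)&0x3 = 0x2
tag:5 @ bit 11 → (0x44e9>>11)&0x1f = 0x8  ←
tag signed 5b, MSB=0: value = 8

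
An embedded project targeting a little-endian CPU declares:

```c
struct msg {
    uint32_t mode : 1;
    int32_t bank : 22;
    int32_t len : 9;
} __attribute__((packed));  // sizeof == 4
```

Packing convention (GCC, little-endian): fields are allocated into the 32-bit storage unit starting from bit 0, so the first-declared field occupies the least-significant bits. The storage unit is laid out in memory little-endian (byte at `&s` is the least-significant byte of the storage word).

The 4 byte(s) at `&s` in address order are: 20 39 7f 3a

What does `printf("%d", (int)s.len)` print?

[0]=0x20 [1]=0x39 [2]=0x7f [3]=0x3a (little-endian) → word 0x3a7f3920
mode [0+:1] = (word>>0) & 0x1 = 0
bank [1+:22] = (word>>1) & 0x3fffff = 4168848
len [23+:9] = (word>>23) & 0x1ff = 116  ←
len signed 9b, MSB=0: value = 116

116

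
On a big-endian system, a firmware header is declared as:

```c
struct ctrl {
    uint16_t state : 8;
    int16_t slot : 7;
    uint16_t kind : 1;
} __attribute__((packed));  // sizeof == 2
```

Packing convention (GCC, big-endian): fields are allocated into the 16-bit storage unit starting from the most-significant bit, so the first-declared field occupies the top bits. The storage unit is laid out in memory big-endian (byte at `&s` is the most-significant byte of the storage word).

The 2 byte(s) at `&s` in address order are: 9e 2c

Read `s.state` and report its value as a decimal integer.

158

[0]=0x9e [1]=0x2c (big-endian) → word 0x9e2c
state [8+:8] = (word>>8) & 0xff = 158  ←
slot [1+:7] = (word>>1) & 0x7f = 22
kind [0+:1] = (word>>0) & 0x1 = 0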